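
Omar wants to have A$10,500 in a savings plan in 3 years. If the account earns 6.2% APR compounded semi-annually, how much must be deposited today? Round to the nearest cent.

A$8,742.53

i = 0.062/2 = 0.031 per half-year; n = 3·2 = 6.
Discount factor = (1+0.031)^(−6) = 0.832622; PV = 10,500 × 0.832622 = 8,742.5335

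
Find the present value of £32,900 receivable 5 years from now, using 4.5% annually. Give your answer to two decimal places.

£26,400.64

PV = 32,900 / (1 + 0.045)^5 = 32,900 / 1.246182 = 26,400.6394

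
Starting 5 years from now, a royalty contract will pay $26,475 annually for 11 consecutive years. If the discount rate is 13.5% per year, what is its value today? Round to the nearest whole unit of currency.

PV at t=4 (ordinary 11-year annuity): 26475 × a(11|0.135) = 26475 × 5.567857 = 147,409.0071
PV₀ = 147,409.0071 / (1+0.135)^4 = 147,409.0071 / 1.659524 = 88,826.0960

$88,826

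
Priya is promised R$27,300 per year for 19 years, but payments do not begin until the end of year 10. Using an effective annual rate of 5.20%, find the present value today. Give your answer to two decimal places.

Value one period before first payment (t=9): 27300 × [1 − (1+0.052)^(−19)] / 0.052 = 27300 × 11.890743 = 324,617.2895
Discount back 9 years: 324,617.2895 × (1+0.052)^(−9) = 324,617.2895 × 0.633663 = 205,697.9620

R$205,697.96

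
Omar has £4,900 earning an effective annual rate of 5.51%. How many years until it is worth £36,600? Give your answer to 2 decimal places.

(1+i)^n = 36600/4900 = 7.46939, so n = ln 7.46939 / ln 1.0551 = 37.4903 years

37.49 years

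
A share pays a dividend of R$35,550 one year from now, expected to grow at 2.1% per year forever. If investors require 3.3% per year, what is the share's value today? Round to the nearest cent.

PV = D₁/(r − g) = 35550/(0.033 − 0.021) = 2,962,500.0000

R$2,962,500.00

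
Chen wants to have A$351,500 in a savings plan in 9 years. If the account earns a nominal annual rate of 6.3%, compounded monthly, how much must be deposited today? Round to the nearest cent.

With 12 periods per year: i = 0.00525, n = 108.
Discount factor = (1+0.00525)^(−108) = 0.568066; PV = 351,500 × 0.568066 = 199,675.3699

A$199,675.37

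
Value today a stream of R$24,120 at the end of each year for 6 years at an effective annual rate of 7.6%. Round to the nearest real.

Annuity factor a(6|0.076) = 4.679517; PV = 24120 × 4.679517 = 112,869.9416

R$112,870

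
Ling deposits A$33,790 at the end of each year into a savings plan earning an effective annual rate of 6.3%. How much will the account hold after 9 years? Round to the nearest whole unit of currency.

A$393,146

FV = PMT · [(1+i)^n − 1] / i = 33790 · 11.634972 = 393,145.7190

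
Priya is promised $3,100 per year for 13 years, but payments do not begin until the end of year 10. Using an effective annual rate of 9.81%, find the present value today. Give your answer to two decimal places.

$9,579.33

Value one period before first payment (t=9): 3100 × [1 − (1+0.0981)^(−13)] / 0.0981 = 3100 × 7.173823 = 22,238.8505
PV₀ = 22,238.8505 / (1+0.0981)^9 = 22,238.8505 / 2.321545 = 9,579.3339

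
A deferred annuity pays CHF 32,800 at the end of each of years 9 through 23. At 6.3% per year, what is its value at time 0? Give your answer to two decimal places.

Value one period before first payment (t=8): 32800 × [1 − (1+0.063)^(−15)] / 0.063 = 32800 × 9.524671 = 312,409.2227
Discount back 8 years: 312,409.2227 × (1+0.063)^(−8) = 312,409.2227 × 0.613386 = 191,627.4543

CHF 191,627.45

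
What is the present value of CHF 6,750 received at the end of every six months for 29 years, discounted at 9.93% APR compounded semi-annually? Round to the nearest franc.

i = 0.0993/2 = 0.04965 per half-year; n = 29·2 = 58.
Annuity factor a(58|0.04965) = 18.928997; PV = 6750 × 18.928997 = 127,770.7268

CHF 127,771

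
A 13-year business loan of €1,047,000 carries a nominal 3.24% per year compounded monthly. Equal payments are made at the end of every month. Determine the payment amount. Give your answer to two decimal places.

€8,232.84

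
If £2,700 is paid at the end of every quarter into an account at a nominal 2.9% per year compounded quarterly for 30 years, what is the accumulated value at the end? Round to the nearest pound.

Periodic rate i = 0.029/4 = 0.00725; n = 30 × 4 = 120 periods.
FV = PMT · [(1+i)^n − 1] / i = 2700 · 190.266354 = 513,719.1552

£513,719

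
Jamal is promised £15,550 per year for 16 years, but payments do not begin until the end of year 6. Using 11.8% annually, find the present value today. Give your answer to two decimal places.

PV at t=5 (ordinary 16-year annuity): 15550 × a(16|0.118) = 15550 × 7.052087 = 109,659.9459
Discount back 5 years: 109,659.9459 × (1+0.118)^(−5) = 109,659.9459 × 0.572520 = 62,782.5584

£62,782.56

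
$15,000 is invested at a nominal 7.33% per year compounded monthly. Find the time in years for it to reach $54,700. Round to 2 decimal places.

17.70 years

Periodic rate i = 0.0733/12 = 0.00610833.
(1+i)^n = 54700/15000 = 3.64667, so n = ln 3.64667 / ln 1.00611 = 212.4575 months
= 212.4575/12 years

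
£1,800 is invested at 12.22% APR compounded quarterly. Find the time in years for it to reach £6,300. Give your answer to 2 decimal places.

10.41 years

Periodic rate i = 0.1222/4 = 0.03055.
n = ln(6300/1800) / ln(1+0.03055) = ln(3.50000) / 0.030093 = 41.6302 quarters
= 41.6302/4 years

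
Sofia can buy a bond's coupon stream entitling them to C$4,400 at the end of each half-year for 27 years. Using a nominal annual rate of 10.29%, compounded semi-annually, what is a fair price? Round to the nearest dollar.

Periodic rate i = 0.1029/2 = 0.05145; n = 27 × 2 = 54 periods.
Annuity factor a(54|0.05145) = 18.142064; PV = 4400 × 18.142064 = 79,825.0822

C$79,825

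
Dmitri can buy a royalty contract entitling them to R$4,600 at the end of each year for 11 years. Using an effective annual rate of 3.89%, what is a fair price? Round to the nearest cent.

PV = 4600 × [1 − (1+0.0389)^(−11)] / 0.0389 = 4600 × 8.812680 = 40,538.3291

R$40,538.33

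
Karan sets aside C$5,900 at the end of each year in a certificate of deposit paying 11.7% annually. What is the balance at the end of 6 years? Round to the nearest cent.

Accumulation factor s(6|0.117) = 8.053950; FV = 5900 × 8.053950 = 47,518.3077

C$47,518.31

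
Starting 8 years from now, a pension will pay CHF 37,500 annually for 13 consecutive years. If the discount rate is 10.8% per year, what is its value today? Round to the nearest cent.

CHF 124,718.10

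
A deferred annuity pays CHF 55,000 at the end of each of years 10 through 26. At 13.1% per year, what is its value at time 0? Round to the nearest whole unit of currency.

CHF 121,550

Value one period before first payment (t=9): 55000 × [1 − (1+0.131)^(−17)] / 0.131 = 55000 × 6.691992 = 368,059.5702
Discount back 9 years: 368,059.5702 × (1+0.131)^(−9) = 368,059.5702 × 0.330245 = 121,549.9180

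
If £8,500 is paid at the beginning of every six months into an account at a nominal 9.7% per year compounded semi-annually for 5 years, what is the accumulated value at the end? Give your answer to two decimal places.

With 2 periods per year: i = 0.0485, n = 10.
FV = PMT · [(1+i)^n − 1] / i × (1+i) = 8500 · 13.095954 = 111,315.6062
Payments are at the start of each period, so multiply by (1+i).

£111,315.61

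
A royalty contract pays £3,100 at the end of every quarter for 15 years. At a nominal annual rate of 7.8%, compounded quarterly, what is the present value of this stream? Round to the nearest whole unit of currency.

£109,075

Periodic rate i = 0.078/4 = 0.0195; n = 15 × 4 = 60 periods.
PV = PMT · [1 − (1+i)^(−n)] / i = 3100 · 35.185547 = 109,075.1943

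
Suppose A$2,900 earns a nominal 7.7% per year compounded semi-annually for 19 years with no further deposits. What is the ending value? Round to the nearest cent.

A$12,185.55

i = 0.077/2 = 0.0385 per half-year; n = 19·2 = 38.
2,900 × (1+0.0385)^38 = 2,900 × 4.201913 = 12,185.5471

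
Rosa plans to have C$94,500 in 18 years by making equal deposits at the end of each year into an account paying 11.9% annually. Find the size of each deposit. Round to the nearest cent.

C$1,712.34

FV-annuity factor = 55.187484; PMT = 94500 / 55.187484 = 1,712.3448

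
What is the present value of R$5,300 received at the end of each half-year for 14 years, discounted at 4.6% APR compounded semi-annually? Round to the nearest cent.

R$108,527.32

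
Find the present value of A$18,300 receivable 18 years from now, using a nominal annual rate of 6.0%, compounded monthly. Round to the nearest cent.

A$6,231.34

Periodic rate i = 0.06/12 = 0.005; n = 18 × 12 = 216 periods.
PV = 18,300 / (1 + 0.005)^216 = 18,300 / 2.936766 = 6,231.3443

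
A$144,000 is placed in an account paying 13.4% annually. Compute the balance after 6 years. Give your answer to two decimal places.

A$306,225.12

144,000 × (1+0.134)^6 = 144,000 × 2.126563 = 306,225.1242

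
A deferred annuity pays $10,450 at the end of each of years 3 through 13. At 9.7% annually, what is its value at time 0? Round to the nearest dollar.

PV at t=2 (ordinary 11-year annuity): 10450 × a(11|0.097) = 10450 × 6.585744 = 68,821.0250
PV₀ = 68,821.0250 / (1+0.097)^2 = 68,821.0250 / 1.203409 = 57,188.3915

$57,188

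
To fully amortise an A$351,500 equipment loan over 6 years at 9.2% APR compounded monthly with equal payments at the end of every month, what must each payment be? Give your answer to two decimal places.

A$6,370.92

i = 0.092/12 = 0.00766667 per month; n = 6·12 = 72.
PMT = 351500 / ( [1 − (1+0.00766667)^(−72)] / 0.00766667 ) = 351500 / 55.172539 = 6,370.9231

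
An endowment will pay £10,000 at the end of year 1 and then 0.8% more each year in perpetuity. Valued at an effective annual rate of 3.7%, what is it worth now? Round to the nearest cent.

£344,827.59

PV = D₁/(r − g) = 10000/(0.037 − 0.008) = 344,827.5862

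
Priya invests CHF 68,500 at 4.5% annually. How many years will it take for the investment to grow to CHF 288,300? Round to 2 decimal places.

n = ln(288300/68500) / ln(1+0.045) = ln(4.20876) / 0.044017 = 32.6504 years

32.65 years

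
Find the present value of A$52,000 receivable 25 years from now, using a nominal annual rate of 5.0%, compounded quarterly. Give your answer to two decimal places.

A$15,014.13

With 4 periods per year: i = 0.0125, n = 100.
PV = FV·(1+i)^(−n) = 52,000 × 0.288733 = 15,014.1294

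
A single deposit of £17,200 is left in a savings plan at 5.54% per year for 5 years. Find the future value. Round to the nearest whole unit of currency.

17,200 × (1+0.0554)^5 = 17,200 × 1.309440 = 22,522.3600

£22,522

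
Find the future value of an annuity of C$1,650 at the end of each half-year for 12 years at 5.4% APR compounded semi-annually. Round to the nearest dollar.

C$54,716

Periodic rate i = 0.054/2 = 0.027; n = 12 × 2 = 24 periods.
Accumulation factor s(24|0.027) = 33.161309; FV = 1650 × 33.161309 = 54,716.1605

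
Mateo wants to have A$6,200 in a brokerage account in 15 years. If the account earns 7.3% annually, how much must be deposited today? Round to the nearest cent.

A$2,154.74

PV = 6,200 / (1 + 0.073)^15 = 6,200 / 2.877371 = 2,154.7449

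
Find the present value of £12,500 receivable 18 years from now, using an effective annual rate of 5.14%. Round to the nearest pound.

PV = FV·(1+i)^(−n) = 12,500 × 0.405673 = 5,070.9170

£5,071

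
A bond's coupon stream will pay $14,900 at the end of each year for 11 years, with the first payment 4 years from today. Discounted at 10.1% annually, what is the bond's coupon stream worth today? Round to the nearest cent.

$72,178.99

Value one period before first payment (t=3): 14900 × [1 − (1+0.101)^(−11)] / 0.101 = 14900 × 6.465267 = 96,332.4827
PV₀ = 96,332.4827 / (1+0.101)^3 = 96,332.4827 / 1.334633 = 72,178.9893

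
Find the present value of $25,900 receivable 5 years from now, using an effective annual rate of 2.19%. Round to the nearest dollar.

$23,241

PV = 25,900 / (1 + 0.0219)^5 = 25,900 / 1.114402 = 23,241.1583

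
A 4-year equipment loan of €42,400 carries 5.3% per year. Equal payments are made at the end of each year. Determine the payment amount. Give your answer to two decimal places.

€12,040.74

PMT = 42400 / ( [1 − (1+0.053)^(−4)] / 0.053 ) = 42400 / 3.521379 = 12,040.7391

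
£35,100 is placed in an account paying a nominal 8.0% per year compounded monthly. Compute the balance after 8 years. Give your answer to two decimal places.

£66,425.25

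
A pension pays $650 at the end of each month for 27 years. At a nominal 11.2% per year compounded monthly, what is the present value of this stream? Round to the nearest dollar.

With 12 periods per year: i = 0.00933333, n = 324.
PV = 650 × [1 − (1+0.00933333)^(−324)] / 0.00933333 = 650 × 101.861475 = 66,209.9587

$66,210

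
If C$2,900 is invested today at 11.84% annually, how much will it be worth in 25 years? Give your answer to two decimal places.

FV = PV·(1+i)^n = 2,900 × 16.403214 = 47,569.3216

C$47,569.32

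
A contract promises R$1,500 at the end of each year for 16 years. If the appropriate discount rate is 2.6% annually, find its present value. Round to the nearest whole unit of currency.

PV = 1500 × [1 − (1+0.026)^(−16)] / 0.026 = 1500 × 12.953981 = 19,430.9710

R$19,431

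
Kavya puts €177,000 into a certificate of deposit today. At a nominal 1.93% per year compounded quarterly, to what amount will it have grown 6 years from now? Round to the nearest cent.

Periodic rate i = 0.0193/4 = 0.004825; n = 6 × 4 = 24 periods.
177,000 × (1+0.004825)^24 = 177,000 × 1.122459 = 198,675.1861

€198,675.19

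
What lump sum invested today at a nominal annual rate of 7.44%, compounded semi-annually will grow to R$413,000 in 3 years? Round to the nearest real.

R$331,723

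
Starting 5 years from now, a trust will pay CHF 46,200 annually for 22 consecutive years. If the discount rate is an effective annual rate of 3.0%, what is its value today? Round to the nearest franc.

CHF 654,180

PV at t=4 (ordinary 22-year annuity): 46200 × a(22|0.03) = 46200 × 15.936917 = 736,285.5486
PV₀ = 736,285.5486 / (1+0.03)^4 = 736,285.5486 / 1.125509 = 654,180.1735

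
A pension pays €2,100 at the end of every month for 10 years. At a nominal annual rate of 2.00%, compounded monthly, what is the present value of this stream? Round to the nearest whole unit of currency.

€228,227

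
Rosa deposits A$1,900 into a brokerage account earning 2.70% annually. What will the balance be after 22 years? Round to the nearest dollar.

FV = PV·(1+i)^n = 1,900 × 1.797007 = 3,414.3132

A$3,414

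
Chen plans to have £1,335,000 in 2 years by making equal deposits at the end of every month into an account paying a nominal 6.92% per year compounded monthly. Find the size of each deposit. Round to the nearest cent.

£52,024.49

i = 0.0692/12 = 0.00576667 per month; n = 2·12 = 24.
FV-annuity factor = 25.660993; PMT = 1.335e+06 / 25.660993 = 52,024.4880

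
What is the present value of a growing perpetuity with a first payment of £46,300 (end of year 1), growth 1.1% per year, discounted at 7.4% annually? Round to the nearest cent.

£734,920.63

PV = PMT / (i − g) = 46300 / (0.074 − 0.011) = 46300 / 0.063000 = 734,920.6349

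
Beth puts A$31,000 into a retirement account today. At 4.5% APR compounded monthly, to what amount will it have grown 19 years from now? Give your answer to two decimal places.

A$72,776.13

i = 0.045/12 = 0.00375 per month; n = 19·12 = 228.
FV = 31,000 × (1 + 0.00375)^228 = 72,776.1343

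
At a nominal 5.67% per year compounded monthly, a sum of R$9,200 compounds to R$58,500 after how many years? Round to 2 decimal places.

32.70 years

Periodic rate i = 0.0567/12 = 0.004725.
(1+i)^n = 58500/9200 = 6.35870, so n = ln 6.35870 / ln 1.00473 = 392.4212 months
= 392.4212/12 years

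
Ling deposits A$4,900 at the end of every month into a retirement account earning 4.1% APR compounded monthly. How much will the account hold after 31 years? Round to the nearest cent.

A$3,666,684.46

With 12 periods per year: i = 0.00341667, n = 372.
FV = PMT · [(1+i)^n − 1] / i = 4900 · 748.302952 = 3,666,684.4646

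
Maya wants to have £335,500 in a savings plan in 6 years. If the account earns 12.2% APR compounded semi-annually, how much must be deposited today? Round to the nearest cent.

£164,857.20

Periodic rate i = 0.122/2 = 0.061; n = 6 × 2 = 12 periods.
PV = 335,500 / (1 + 0.061)^12 = 335,500 / 2.035095 = 164,857.1994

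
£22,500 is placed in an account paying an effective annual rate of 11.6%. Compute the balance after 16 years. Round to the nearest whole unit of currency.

22,500 × (1+0.116)^16 = 22,500 × 5.789314 = 130,259.5675

£130,260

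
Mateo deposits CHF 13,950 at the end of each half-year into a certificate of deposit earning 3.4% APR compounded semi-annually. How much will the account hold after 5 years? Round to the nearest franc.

CHF 150,670

i = 0.034/2 = 0.017 per half-year; n = 5·2 = 10.
FV = 13950 × [(1+0.017)^10 − 1] / 0.017 = 13950 × 10.800733 = 150,670.2264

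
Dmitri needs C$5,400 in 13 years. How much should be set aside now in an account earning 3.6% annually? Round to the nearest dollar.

C$3,410

PV = FV·(1+i)^(−n) = 5,400 × 0.631427 = 3,409.7060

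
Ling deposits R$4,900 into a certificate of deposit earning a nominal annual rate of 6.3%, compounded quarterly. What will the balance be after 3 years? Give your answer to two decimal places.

Periodic rate i = 0.063/4 = 0.01575; n = 3 × 4 = 12 periods.
4,900 × (1+0.01575)^12 = 4,900 × 1.206263 = 5,910.6882

R$5,910.69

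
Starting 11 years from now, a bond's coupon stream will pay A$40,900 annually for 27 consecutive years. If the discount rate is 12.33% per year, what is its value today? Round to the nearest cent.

PV at t=10 (ordinary 27-year annuity): 40900 × a(27|0.1233) = 40900 × 7.759022 = 317,343.9872
Discount back 10 years: 317,343.9872 × (1+0.1233)^(−10) = 317,343.9872 × 0.312638 = 99,213.9374

A$99,213.94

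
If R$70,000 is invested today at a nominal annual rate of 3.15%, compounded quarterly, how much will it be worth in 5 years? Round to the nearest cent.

R$81,890.12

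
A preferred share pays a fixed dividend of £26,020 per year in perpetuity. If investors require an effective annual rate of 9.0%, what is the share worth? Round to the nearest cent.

PV = PMT / i = 26020 / 0.09 = 289,111.1111

£289,111.11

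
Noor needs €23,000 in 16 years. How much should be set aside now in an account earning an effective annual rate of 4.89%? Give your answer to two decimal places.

€10,714.76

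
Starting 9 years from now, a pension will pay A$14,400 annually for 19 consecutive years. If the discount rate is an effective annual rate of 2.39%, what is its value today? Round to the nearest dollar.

Value one period before first payment (t=8): 14400 × [1 − (1+0.0239)^(−19)] / 0.0239 = 14400 × 15.128858 = 217,855.5558
Discount back 8 years: 217,855.5558 × (1+0.0239)^(−8) = 217,855.5558 × 0.827827 = 180,346.7398

A$180,347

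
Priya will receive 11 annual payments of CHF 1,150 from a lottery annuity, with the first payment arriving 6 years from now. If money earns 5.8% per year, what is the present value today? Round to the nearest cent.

PV at t=5 (ordinary 11-year annuity): 1150 × a(11|0.058) = 1150 × 7.968179 = 9,163.4053
Discount back 5 years: 9,163.4053 × (1+0.058)^(−5) = 9,163.4053 × 0.754348 = 6,912.3952

CHF 6,912.40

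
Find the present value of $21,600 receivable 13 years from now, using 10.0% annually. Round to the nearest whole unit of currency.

PV = FV·(1+i)^(−n) = 21,600 × 0.289664 = 6,256.7506

$6,257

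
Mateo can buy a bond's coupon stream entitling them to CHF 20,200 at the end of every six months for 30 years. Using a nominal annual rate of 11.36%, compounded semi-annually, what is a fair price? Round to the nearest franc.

CHF 342,709

With 2 periods per year: i = 0.0568, n = 60.
PV = PMT · [1 − (1+i)^(−n)] / i = 20200 · 16.965776 = 342,708.6777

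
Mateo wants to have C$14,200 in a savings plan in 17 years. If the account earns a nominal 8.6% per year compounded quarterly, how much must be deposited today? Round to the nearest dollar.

C$3,343

i = 0.086/4 = 0.0215 per quarter; n = 17·4 = 68.
PV = 14,200 / (1 + 0.0215)^68 = 14,200 / 4.248242 = 3,342.5593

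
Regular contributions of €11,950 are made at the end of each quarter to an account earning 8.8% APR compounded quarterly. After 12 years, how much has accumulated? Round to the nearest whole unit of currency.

€1,000,608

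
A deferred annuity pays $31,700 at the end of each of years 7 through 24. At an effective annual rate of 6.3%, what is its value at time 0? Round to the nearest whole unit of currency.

PV at t=6 (ordinary 18-year annuity): 31700 × a(18|0.063) = 31700 × 10.587825 = 335,634.0476
Discount back 6 years: 335,634.0476 × (1+0.063)^(−6) = 335,634.0476 × 0.693107 = 232,630.3763

$232,630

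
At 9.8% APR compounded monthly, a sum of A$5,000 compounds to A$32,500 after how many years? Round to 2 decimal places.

Periodic rate i = 0.098/12 = 0.00816667.
n = ln(32500/5000) / ln(1+0.00816667) = ln(6.50000) / 0.008133 = 230.1349 months
= 230.1349/12 years

19.18 years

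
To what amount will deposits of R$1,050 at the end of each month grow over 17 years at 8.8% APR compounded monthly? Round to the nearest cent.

R$492,473.60

i = 0.088/12 = 0.00733333 per month; n = 17·12 = 204.
FV = 1050 × [(1+0.00733333)^204 − 1] / 0.00733333 = 1050 × 469.022473 = 492,473.5965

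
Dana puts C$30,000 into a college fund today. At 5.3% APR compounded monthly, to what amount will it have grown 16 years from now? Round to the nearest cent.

Periodic rate i = 0.053/12 = 0.00441667; n = 16 × 12 = 192 periods.
30,000 × (1+0.00441667)^192 = 30,000 × 2.330617 = 69,918.4953

C$69,918.50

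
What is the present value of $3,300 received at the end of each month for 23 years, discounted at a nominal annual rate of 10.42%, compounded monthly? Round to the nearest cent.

With 12 periods per year: i = 0.00868333, n = 276.
PV = PMT · [1 − (1+i)^(−n)] / i = 3300 · 104.571188 = 345,084.9208

$345,084.92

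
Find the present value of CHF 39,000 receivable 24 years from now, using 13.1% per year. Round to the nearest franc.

PV = 39,000 / (1 + 0.131)^24 = 39,000 / 19.191217 = 2,032.1796

CHF 2,032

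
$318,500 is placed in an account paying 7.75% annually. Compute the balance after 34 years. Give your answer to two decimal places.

$4,029,924.57

FV = 318,500 × (1 + 0.0775)^34 = 4,029,924.5669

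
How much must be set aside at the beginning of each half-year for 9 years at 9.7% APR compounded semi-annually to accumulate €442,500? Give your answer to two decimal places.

€15,212.80

i = 0.097/2 = 0.0485 per half-year; n = 9·2 = 18.
PMT = 442500 / ( [(1+0.0485)^18 − 1] / 0.0485 × (1+i) ) = 442500 / 29.087346 = 15,212.8005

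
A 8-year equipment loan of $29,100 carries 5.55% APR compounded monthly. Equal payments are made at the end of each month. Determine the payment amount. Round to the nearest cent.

$376.07

i = 0.0555/12 = 0.004625 per month; n = 8·12 = 96.
PMT = 29100 / ( [1 − (1+0.004625)^(−96)] / 0.004625 ) = 29100 / 77.378950 = 376.0713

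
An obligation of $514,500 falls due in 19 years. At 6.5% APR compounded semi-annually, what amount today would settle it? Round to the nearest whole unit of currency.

$152,603

Periodic rate i = 0.065/2 = 0.0325; n = 19 × 2 = 38 periods.
Discount factor = (1+0.0325)^(−38) = 0.296604; PV = 514,500 × 0.296604 = 152,603.0053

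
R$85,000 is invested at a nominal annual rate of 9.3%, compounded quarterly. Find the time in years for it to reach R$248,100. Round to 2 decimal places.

11.65 years

Periodic rate i = 0.093/4 = 0.02325.
(1+i)^n = 248100/85000 = 2.91882, so n = ln 2.91882 / ln 1.02325 = 46.6058 quarters
= 46.6058/4 years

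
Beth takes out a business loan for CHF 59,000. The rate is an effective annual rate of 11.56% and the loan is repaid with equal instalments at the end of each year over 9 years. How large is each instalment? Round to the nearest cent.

CHF 10,888.50

Annuity-PV factor = 5.418562; PMT = 59000 / 5.418562 = 10,888.4983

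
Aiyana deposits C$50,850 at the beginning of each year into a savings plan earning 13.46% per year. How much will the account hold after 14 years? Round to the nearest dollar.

FV = PMT · [(1+i)^n − 1] / i × (1+i) = 50850 · 40.955758 = 2,082,600.2981
(annuity-due: payments at period start, so ×(1+i).)

C$2,082,600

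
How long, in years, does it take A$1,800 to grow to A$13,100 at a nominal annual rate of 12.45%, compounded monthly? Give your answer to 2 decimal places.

16.02 years

Periodic rate i = 0.1245/12 = 0.010375.
(1+i)^n = 13100/1800 = 7.27778, so n = ln 7.27778 / ln 1.01038 = 192.2992 months
= 192.2992/12 years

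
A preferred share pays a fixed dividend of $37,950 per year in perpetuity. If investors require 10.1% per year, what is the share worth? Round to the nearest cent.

$375,742.57

PV = PMT / i = 37950 / 0.101 = 375,742.5743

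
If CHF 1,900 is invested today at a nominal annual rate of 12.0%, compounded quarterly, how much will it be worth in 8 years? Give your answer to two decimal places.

Periodic rate i = 0.12/4 = 0.03; n = 8 × 4 = 32 periods.
FV = PV·(1+i)^n = 1,900 × 2.575083 = 4,892.6572

CHF 4,892.66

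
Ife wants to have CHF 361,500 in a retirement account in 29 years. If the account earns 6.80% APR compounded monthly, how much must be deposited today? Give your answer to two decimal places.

With 12 periods per year: i = 0.00566667, n = 348.
PV = FV·(1+i)^(−n) = 361,500 × 0.139955 = 50,593.7655

CHF 50,593.77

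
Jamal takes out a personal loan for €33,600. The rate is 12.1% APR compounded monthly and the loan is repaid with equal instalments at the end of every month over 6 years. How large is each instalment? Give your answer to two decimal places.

€658.64

With 12 periods per year: i = 0.0100833, n = 72.
Annuity-PV factor = 51.014593; PMT = 33600 / 51.014593 = 658.6351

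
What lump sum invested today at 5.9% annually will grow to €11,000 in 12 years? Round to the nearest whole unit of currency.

€5,529

PV = 11,000 / (1 + 0.059)^12 = 11,000 / 1.989535 = 5,528.9309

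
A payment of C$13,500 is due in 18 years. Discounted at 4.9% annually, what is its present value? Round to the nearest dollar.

C$5,707

PV = FV·(1+i)^(−n) = 13,500 × 0.422709 = 5,706.5678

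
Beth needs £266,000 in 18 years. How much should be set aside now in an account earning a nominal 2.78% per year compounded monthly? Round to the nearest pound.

Periodic rate i = 0.0278/12 = 0.00231667; n = 18 × 12 = 216 periods.
PV = FV·(1+i)^(−n) = 266,000 × 0.606639 = 161,365.9949

£161,366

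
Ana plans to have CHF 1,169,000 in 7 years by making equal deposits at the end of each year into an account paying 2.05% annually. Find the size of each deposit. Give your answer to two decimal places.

PMT = 1.169e+06 / ( [(1+0.0205)^7 − 1] / 0.0205 ) = 1.169e+06 / 7.445514 = 157,007.2930

CHF 157,007.29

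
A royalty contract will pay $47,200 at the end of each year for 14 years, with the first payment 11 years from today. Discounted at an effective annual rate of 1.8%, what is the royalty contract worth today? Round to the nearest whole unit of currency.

Value one period before first payment (t=10): 47200 × [1 − (1+0.018)^(−14)] / 0.018 = 47200 × 12.278411 = 579,540.9767
Discount back 10 years: 579,540.9767 × (1+0.018)^(−10) = 579,540.9767 × 0.836608 = 484,848.8484

$484,849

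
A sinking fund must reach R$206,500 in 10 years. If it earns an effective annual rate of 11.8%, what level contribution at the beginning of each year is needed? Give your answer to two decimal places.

R$10,627.49

PMT = 206500 / ( [(1+0.118)^10 − 1] / 0.118 × (1+i) ) = 206500 / 19.430747 = 10,627.4864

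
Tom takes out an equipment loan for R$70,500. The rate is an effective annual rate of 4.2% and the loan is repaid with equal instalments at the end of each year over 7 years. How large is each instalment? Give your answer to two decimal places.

R$11,832.94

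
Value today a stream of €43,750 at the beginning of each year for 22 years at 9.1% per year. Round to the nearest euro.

Annuity factor a(22|0.091) × (1+i) = 10.224441; PV = 43750 × 10.224441 = 447,319.3015
Payments are at the start of each period, so multiply by (1+i).

€447,319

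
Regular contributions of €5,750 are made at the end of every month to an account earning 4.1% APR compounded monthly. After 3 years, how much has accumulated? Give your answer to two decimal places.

€219,869.94

i = 0.041/12 = 0.00341667 per month; n = 3·12 = 36.
Accumulation factor s(36|0.00341667) = 38.238251; FV = 5750 × 38.238251 = 219,869.9449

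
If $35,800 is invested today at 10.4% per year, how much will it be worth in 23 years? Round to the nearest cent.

$348,475.07

FV = 35,800 × (1 + 0.104)^23 = 348,475.0705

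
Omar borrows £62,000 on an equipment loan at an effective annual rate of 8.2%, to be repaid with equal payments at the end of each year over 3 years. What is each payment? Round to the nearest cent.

£24,144.95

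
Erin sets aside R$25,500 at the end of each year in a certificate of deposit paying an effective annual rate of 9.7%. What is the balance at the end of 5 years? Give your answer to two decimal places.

FV = PMT · [(1+i)^n − 1] / i = 25500 · 6.068742 = 154,752.9183

R$154,752.92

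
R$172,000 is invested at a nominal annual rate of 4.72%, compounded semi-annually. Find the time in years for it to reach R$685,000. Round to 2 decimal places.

Periodic rate i = 0.0472/2 = 0.0236.
(1+i)^n = 685000/172000 = 3.98256, so n = ln 3.98256 / ln 1.0236 = 59.2444 half-years
= 59.2444/2 years

29.62 years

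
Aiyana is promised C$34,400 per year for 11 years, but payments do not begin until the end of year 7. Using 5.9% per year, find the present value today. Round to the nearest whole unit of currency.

Value one period before first payment (t=6): 34400 × [1 − (1+0.059)^(−11)] / 0.059 = 34400 × 7.927368 = 272,701.4763
Discount back 6 years: 272,701.4763 × (1+0.059)^(−6) = 272,701.4763 × 0.708964 = 193,335.5545

C$193,336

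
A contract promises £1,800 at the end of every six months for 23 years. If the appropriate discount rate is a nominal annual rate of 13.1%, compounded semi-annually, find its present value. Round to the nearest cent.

£25,996.44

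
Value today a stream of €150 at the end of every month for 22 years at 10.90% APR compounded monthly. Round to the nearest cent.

Periodic rate i = 0.109/12 = 0.00908333; n = 22 × 12 = 264 periods.
PV = 150 × [1 − (1+0.00908333)^(−264)] / 0.00908333 = 150 × 99.975529 = 14,996.3294

€14,996.33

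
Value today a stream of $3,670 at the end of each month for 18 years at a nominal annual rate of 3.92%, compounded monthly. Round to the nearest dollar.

$568,048

Periodic rate i = 0.0392/12 = 0.00326667; n = 18 × 12 = 216 periods.
PV = 3670 × [1 − (1+0.00326667)^(−216)] / 0.00326667 = 3670 × 154.781511 = 568,048.1458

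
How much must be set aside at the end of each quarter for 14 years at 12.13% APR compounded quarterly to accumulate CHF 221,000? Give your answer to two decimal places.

i = 0.1213/4 = 0.030325 per quarter; n = 14·4 = 56.
PMT = 221000 / ( [(1+0.030325)^56 − 1] / 0.030325 ) = 221000 / 142.717735 = 1,548.5111

CHF 1,548.51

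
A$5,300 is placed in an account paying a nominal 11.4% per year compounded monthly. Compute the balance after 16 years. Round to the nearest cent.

Periodic rate i = 0.114/12 = 0.0095; n = 16 × 12 = 192 periods.
FV = 5,300 × (1 + 0.0095)^192 = 32,560.4156

A$32,560.42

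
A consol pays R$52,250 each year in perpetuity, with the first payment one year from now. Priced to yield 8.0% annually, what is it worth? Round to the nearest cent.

R$653,125.00

PV = C/r = 52250/0.08 = 653,125.0000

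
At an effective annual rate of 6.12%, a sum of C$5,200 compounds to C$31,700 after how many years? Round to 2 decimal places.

(1+i)^n = 31700/5200 = 6.09615, so n = ln 6.09615 / ln 1.0612 = 30.4318 years

30.43 years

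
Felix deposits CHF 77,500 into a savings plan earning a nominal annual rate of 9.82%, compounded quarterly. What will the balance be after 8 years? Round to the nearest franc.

CHF 168,408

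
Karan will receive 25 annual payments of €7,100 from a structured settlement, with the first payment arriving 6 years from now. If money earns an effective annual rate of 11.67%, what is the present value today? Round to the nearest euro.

PV at t=5 (ordinary 25-year annuity): 7100 × a(25|0.1167) = 7100 × 8.026335 = 56,986.9767
Discount back 5 years: 56,986.9767 × (1+0.1167)^(−5) = 56,986.9767 × 0.575861 = 32,816.5587

€32,817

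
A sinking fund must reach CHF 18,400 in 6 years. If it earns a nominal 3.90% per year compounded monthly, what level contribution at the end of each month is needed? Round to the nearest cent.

With 12 periods per year: i = 0.00325, n = 72.
FV-annuity factor = 80.973883; PMT = 18400 / 80.973883 = 227.2338

CHF 227.23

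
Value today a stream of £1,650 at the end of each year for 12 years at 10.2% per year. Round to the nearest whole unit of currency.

£11,133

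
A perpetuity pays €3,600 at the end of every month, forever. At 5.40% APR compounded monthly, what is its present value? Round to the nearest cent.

€800,000.00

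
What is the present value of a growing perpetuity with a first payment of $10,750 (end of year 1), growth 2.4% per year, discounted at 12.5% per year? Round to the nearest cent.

PV = D₁/(r − g) = 10750/(0.125 − 0.024) = 106,435.6436

$106,435.64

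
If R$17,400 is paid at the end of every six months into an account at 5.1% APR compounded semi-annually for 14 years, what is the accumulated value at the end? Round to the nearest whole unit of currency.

i = 0.051/2 = 0.0255 per half-year; n = 14·2 = 28.
FV = PMT · [(1+i)^n − 1] / i = 17400 · 40.154689 = 698,691.5809

R$698,692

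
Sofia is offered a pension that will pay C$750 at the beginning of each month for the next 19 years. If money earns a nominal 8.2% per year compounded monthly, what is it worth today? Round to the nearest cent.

C$87,114.67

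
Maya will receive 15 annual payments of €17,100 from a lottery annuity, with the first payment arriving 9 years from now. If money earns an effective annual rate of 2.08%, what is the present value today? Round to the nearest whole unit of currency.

€185,248

PV at t=8 (ordinary 15-year annuity): 17100 × a(15|0.0208) = 17100 × 12.772693 = 218,413.0508
PV₀ = 218,413.0508 / (1+0.0208)^8 = 218,413.0508 / 1.179031 = 185,247.9003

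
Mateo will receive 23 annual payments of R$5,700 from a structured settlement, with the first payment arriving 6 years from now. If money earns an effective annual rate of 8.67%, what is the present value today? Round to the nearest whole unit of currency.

R$36,973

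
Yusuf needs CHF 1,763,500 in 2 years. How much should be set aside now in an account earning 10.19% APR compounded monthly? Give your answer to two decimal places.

CHF 1,439,593.68

With 12 periods per year: i = 0.00849167, n = 24.
PV = FV·(1+i)^(−n) = 1,763,500 × 0.816328 = 1,439,593.6755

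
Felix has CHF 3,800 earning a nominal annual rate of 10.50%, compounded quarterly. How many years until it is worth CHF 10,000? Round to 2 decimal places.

Periodic rate i = 0.105/4 = 0.02625.
(1+i)^n = 10000/3800 = 2.63158, so n = ln 2.63158 / ln 1.02625 = 37.3420 quarters
= 37.3420/4 years

9.34 years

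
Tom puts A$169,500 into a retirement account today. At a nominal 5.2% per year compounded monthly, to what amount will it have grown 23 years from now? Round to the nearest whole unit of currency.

Periodic rate i = 0.052/12 = 0.00433333; n = 23 × 12 = 276 periods.
169,500 × (1+0.00433333)^276 = 169,500 × 3.298330 = 559,066.8504

A$559,067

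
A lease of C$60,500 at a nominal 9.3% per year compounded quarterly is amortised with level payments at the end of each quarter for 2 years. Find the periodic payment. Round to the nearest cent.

C$8,374.93

Periodic rate i = 0.093/4 = 0.02325; n = 2 × 4 = 8 periods.
PMT = 60500 / ( [1 − (1+0.02325)^(−8)] / 0.02325 ) = 60500 / 7.223940 = 8,374.9308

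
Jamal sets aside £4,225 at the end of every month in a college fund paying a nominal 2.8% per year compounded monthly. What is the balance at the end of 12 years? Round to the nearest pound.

£722,097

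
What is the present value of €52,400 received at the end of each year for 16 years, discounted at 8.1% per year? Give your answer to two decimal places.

€460,861.23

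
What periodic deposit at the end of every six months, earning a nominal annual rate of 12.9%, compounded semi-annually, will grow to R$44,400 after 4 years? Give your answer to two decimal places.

R$4,414.06

i = 0.129/2 = 0.0645 per half-year; n = 4·2 = 8.
PMT = 44400 / ( [(1+0.0645)^8 − 1] / 0.0645 ) = 44400 / 10.058759 = 4,414.0636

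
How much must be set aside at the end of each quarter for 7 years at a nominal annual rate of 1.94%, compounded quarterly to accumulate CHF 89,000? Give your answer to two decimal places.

Periodic rate i = 0.0194/4 = 0.00485; n = 7 × 4 = 28 periods.
PMT = 89000 / ( [(1+0.00485)^28 − 1] / 0.00485 ) = 89000 / 29.912751 = 2,975.3198

CHF 2,975.32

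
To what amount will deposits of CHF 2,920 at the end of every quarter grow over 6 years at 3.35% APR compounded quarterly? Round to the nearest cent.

Periodic rate i = 0.0335/4 = 0.008375; n = 6 × 4 = 24 periods.
FV = PMT · [(1+i)^n − 1] / i = 2920 · 26.459921 = 77,262.9705

CHF 77,262.97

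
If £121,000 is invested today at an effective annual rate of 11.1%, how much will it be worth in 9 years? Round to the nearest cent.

£312,041.17

FV = PV·(1+i)^n = 121,000 × 2.578853 = 312,041.1723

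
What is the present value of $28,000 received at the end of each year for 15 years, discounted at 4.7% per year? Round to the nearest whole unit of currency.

$296,615

PV = 28000 × [1 − (1+0.047)^(−15)] / 0.047 = 28000 × 10.593382 = 296,614.6965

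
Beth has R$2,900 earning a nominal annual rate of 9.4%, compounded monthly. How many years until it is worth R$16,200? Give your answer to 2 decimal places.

Periodic rate i = 0.094/12 = 0.00783333.
n = ln(16200/2900) / ln(1+0.00783333) = ln(5.58621) / 0.007803 = 220.4719 months
= 220.4719/12 years

18.37 years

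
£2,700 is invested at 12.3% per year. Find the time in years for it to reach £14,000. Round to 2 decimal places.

14.19 years

(1+i)^n = 14000/2700 = 5.18519, so n = ln 5.18519 / ln 1.123 = 14.1875 years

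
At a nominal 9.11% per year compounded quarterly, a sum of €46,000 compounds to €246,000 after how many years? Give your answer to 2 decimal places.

Periodic rate i = 0.0911/4 = 0.022775.
n = ln(246000/46000) / ln(1+0.022775) = ln(5.34783) / 0.022520 = 74.4550 quarters
= 74.4550/4 years

18.61 years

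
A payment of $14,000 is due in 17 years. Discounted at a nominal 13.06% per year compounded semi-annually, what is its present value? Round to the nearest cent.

$1,629.61

With 2 periods per year: i = 0.0653, n = 34.
PV = FV·(1+i)^(−n) = 14,000 × 0.116400 = 1,629.6056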